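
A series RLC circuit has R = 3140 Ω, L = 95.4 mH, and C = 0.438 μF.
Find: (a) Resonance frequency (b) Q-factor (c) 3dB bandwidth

Step 1 — Resonance condition Im(Z)=0 gives ω₀ = 1/√(LC).
Step 2 — ω₀ = 1/√(0.0954·4.38e-07) = 4892 rad/s.
Step 3 — f₀ = ω₀/(2π) = 778.6 Hz.
Step 4 — Series Q: Q = ω₀L/R = 4892·0.0954/3140 = 0.1486.
Step 5 — 3dB bandwidth: Δω = ω₀/Q = 3.291e+04 rad/s; BW = Δω/(2π) = 5238 Hz.

(a) f₀ = 778.6 Hz  (b) Q = 0.1486  (c) BW = 5238 Hz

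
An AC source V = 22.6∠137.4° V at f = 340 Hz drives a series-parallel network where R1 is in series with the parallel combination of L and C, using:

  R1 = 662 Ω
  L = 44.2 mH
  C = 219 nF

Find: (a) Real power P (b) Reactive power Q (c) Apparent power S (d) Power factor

Step 1 — Angular frequency: ω = 2π·f = 2π·340 = 2136 rad/s.
Step 2 — Component impedances:
  R1: Z = R = 662 Ω
  L: Z = jωL = j·2136·0.0442 = 0 + j94.42 Ω
  C: Z = 1/(jωC) = -j/(ω·C) = 0 - j2137 Ω
Step 3 — Parallel branch: L || C = 1/(1/L + 1/C) = 0 + j98.79 Ω.
Step 4 — Series with R1: Z_total = R1 + (L || C) = 662 + j98.79 Ω = 669.3∠8.5° Ω.
Step 5 — Source phasor: V = 22.6∠137.4° V = -16.64 + j15.3 V.
Step 6 — Current: I = V / Z = -0.02121 + j0.02627 A = 0.03377∠128.9° A.
Step 7 — Complex power: S = V·I* = 0.7547 + j0.1126 VA.
Step 8 — Real power: P = Re(S) = 0.7547 W.
Step 9 — Reactive power: Q = Im(S) = 0.1126 VAR.
Step 10 — Apparent power: |S| = 0.7631 VA.
Step 11 — Power factor: PF = P/|S| = 0.989 (lagging).

(a) P = 0.7547 W  (b) Q = 0.1126 VAR  (c) S = 0.7631 VA  (d) PF = 0.989 (lagging)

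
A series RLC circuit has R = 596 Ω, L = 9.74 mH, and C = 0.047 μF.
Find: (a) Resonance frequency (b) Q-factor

Step 1 — Resonance condition Im(Z)=0 gives ω₀ = 1/√(LC).
Step 2 — ω₀ = 1/√(0.00974·4.7e-08) = 4.674e+04 rad/s.
Step 3 — f₀ = ω₀/(2π) = 7439 Hz.
Step 4 — Series Q: Q = ω₀L/R = 4.674e+04·0.00974/596 = 0.7638.

(a) f₀ = 7439 Hz  (b) Q = 0.7638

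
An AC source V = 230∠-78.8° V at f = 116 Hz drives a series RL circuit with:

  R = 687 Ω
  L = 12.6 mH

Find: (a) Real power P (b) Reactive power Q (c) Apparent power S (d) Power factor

Step 1 — Angular frequency: ω = 2π·f = 2π·116 = 728.8 rad/s.
Step 2 — Component impedances:
  R: Z = R = 687 Ω
  L: Z = jωL = j·728.8·0.0126 = 0 + j9.184 Ω
Step 3 — Series combination: Z_total = R + L = 687 + j9.184 Ω = 687.1∠0.8° Ω.
Step 4 — Source phasor: V = 230∠-78.8° V = 44.67 - j225.6 V.
Step 5 — Current: I = V / Z = 0.06063 - j0.3292 A = 0.3348∠-79.6° A.
Step 6 — Complex power: S = V·I* = 76.99 + j1.029 VA.
Step 7 — Real power: P = Re(S) = 76.99 W.
Step 8 — Reactive power: Q = Im(S) = 1.029 VAR.
Step 9 — Apparent power: |S| = 76.99 VA.
Step 10 — Power factor: PF = P/|S| = 0.9999 (lagging).

(a) P = 76.99 W  (b) Q = 1.029 VAR  (c) S = 76.99 VA  (d) PF = 0.9999 (lagging)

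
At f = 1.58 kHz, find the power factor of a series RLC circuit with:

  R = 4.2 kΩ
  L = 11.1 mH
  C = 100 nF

Step 1 — Angular frequency: ω = 2π·f = 2π·1580 = 9927 rad/s.
Step 2 — Component impedances:
  R: Z = R = 4200 Ω
  L: Z = jωL = j·9927·0.0111 = 0 + j110.2 Ω
  C: Z = 1/(jωC) = -j/(ω·C) = 0 - j1007 Ω
Step 3 — Series combination: Z_total = R + L + C = 4200 - j897.1 Ω = 4295∠-12.1° Ω.
Step 4 — Power factor: PF = cos(φ) = Re(Z)/|Z| = 4200/4295 = 0.9779.
Step 5 — Type: Im(Z) = -897.1 ⇒ leading (phase φ = -12.1°).

PF = 0.9779 (leading, φ = -12.1°)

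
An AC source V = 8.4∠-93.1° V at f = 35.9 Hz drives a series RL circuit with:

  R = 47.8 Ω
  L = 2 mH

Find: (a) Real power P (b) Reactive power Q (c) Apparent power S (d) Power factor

Step 1 — Angular frequency: ω = 2π·f = 2π·35.9 = 225.6 rad/s.
Step 2 — Component impedances:
  R: Z = R = 47.8 Ω
  L: Z = jωL = j·225.6·0.002 = 0 + j0.4511 Ω
Step 3 — Series combination: Z_total = R + L = 47.8 + j0.4511 Ω = 47.8∠0.5° Ω.
Step 4 — Source phasor: V = 8.4∠-93.1° V = -0.4543 - j8.388 V.
Step 5 — Current: I = V / Z = -0.01116 - j0.1754 A = 0.1757∠-93.6° A.
Step 6 — Complex power: S = V·I* = 1.476 + j0.01393 VA.
Step 7 — Real power: P = Re(S) = 1.476 W.
Step 8 — Reactive power: Q = Im(S) = 0.01393 VAR.
Step 9 — Apparent power: |S| = 1.476 VA.
Step 10 — Power factor: PF = P/|S| = 1 (lagging).

(a) P = 1.476 W  (b) Q = 0.01393 VAR  (c) S = 1.476 VA  (d) PF = 1 (lagging)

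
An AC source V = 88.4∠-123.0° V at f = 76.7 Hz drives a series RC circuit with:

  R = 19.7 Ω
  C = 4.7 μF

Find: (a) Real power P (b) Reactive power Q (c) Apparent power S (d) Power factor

Step 1 — Angular frequency: ω = 2π·f = 2π·76.7 = 481.9 rad/s.
Step 2 — Component impedances:
  R: Z = R = 19.7 Ω
  C: Z = 1/(jωC) = -j/(ω·C) = 0 - j441.5 Ω
Step 3 — Series combination: Z_total = R + C = 19.7 - j441.5 Ω = 441.9∠-87.4° Ω.
Step 4 — Source phasor: V = 88.4∠-123.0° V = -48.15 - j74.14 V.
Step 5 — Current: I = V / Z = 0.1627 - j0.1163 A = 0.2∠-35.6° A.
Step 6 — Complex power: S = V·I* = 0.7882 - j17.67 VA.
Step 7 — Real power: P = Re(S) = 0.7882 W.
Step 8 — Reactive power: Q = Im(S) = -17.67 VAR.
Step 9 — Apparent power: |S| = 17.68 VA.
Step 10 — Power factor: PF = P/|S| = 0.04458 (leading).

(a) P = 0.7882 W  (b) Q = -17.67 VAR  (c) S = 17.68 VA  (d) PF = 0.04458 (leading)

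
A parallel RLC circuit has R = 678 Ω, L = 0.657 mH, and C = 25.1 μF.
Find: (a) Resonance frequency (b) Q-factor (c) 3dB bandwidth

Step 1 — Resonance: ω₀ = 1/√(LC) = 1/√(0.000657·2.51e-05) = 7787 rad/s.
Step 2 — f₀ = ω₀/(2π) = 1239 Hz.
Step 3 — Parallel Q: Q = R/(ω₀L) = 678/(7787·0.000657) = 132.5.
Step 4 — Bandwidth: Δω = ω₀/Q = 58.76 rad/s; BW = Δω/(2π) = 9.352 Hz.

(a) f₀ = 1239 Hz  (b) Q = 132.5  (c) BW = 9.352 Hz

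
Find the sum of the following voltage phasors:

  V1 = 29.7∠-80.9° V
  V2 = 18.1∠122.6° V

Step 1 — Convert each phasor to rectangular form:
  V1 = 29.7·(cos(-80.9°) + j·sin(-80.9°)) = 4.697 - j29.33 V
  V2 = 18.1·(cos(122.6°) + j·sin(122.6°)) = -9.752 + j15.25 V
Step 2 — Sum components: V_total = -5.054 - j14.08 V.
Step 3 — Convert to polar: |V_total| = 14.96 V, ∠V_total = -109.8°.

V_total = 14.96∠-109.8° V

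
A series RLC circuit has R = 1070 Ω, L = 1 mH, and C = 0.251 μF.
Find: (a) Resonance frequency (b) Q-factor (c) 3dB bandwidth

Step 1 — Resonance: ω₀ = 1/√(LC) = 1/√(0.001·2.51e-07) = 6.312e+04 rad/s.
Step 2 — f₀ = ω₀/(2π) = 1.005e+04 Hz.
Step 3 — Series Q: Q = ω₀L/R = 6.312e+04·0.001/1070 = 0.05899.
Step 4 — Bandwidth: Δω = ω₀/Q = 1.07e+06 rad/s; BW = Δω/(2π) = 1.703e+05 Hz.

(a) f₀ = 1.005e+04 Hz  (b) Q = 0.05899  (c) BW = 1.703e+05 Hz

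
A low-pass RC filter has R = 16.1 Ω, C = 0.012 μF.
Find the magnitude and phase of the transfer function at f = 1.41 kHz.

Step 1 — Angular frequency: ω = 2π·1410 = 8859 rad/s.
Step 2 — Transfer function: H(jω) = 1/(1 + jωRC).
Step 3 — Denominator: 1 + jωRC = 1 + j·8859·16.1·1.2e-08 = 1 + j0.001712.
Step 4 — H = 1 - j0.001712.
Step 5 — Magnitude: |H| = 1 (-0.0 dB); phase: φ = -0.1°.

|H| = 1 (-0.0 dB), φ = -0.1°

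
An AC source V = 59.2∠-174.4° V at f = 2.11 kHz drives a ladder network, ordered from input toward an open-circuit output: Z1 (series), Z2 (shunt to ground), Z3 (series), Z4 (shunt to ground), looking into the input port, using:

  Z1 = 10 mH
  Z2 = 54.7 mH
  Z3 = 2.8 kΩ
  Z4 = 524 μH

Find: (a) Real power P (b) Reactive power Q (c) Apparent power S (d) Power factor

Step 1 — Angular frequency: ω = 2π·f = 2π·2110 = 1.326e+04 rad/s.
Step 2 — Component impedances:
  Z1: Z = jωL = j·1.326e+04·0.01 = 0 + j132.6 Ω
  Z2: Z = jωL = j·1.326e+04·0.0547 = 0 + j725.2 Ω
  Z3: Z = R = 2800 Ω
  Z4: Z = jωL = j·1.326e+04·0.000524 = 0 + j6.947 Ω
Step 3 — Ladder network (open output): work backward from the far end, alternating series and parallel combinations. Z_in = 175.8 + j811.8 Ω = 830.6∠77.8° Ω.
Step 4 — Source phasor: V = 59.2∠-174.4° V = -58.92 - j5.777 V.
Step 5 — Current: I = V / Z = -0.02181 + j0.06785 A = 0.07127∠107.8° A.
Step 6 — Complex power: S = V·I* = 0.893 + j4.124 VA.
Step 7 — Real power: P = Re(S) = 0.893 W.
Step 8 — Reactive power: Q = Im(S) = 4.124 VAR.
Step 9 — Apparent power: |S| = 4.219 VA.
Step 10 — Power factor: PF = P/|S| = 0.2117 (lagging).

(a) P = 0.893 W  (b) Q = 4.124 VAR  (c) S = 4.219 VA  (d) PF = 0.2117 (lagging)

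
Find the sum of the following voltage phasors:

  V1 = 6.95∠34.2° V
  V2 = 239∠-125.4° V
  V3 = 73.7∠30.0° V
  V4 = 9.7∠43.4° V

Step 1 — Convert each phasor to rectangular form:
  V1 = 6.95·(cos(34.2°) + j·sin(34.2°)) = 5.748 + j3.906 V
  V2 = 239·(cos(-125.4°) + j·sin(-125.4°)) = -138.4 - j194.8 V
  V3 = 73.7·(cos(30.0°) + j·sin(30.0°)) = 63.83 + j36.85 V
  V4 = 9.7·(cos(43.4°) + j·sin(43.4°)) = 7.048 + j6.665 V
Step 2 — Sum components: V_total = -61.83 - j147.4 V.
Step 3 — Convert to polar: |V_total| = 159.8 V, ∠V_total = -112.8°.

V_total = 159.8∠-112.8° V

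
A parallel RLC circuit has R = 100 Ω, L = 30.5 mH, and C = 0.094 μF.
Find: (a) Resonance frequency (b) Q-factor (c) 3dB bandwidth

Step 1 — Resonance: ω₀ = 1/√(LC) = 1/√(0.0305·9.4e-08) = 1.868e+04 rad/s.
Step 2 — f₀ = ω₀/(2π) = 2972 Hz.
Step 3 — Parallel Q: Q = R/(ω₀L) = 100/(1.868e+04·0.0305) = 0.1756.
Step 4 — Bandwidth: Δω = ω₀/Q = 1.064e+05 rad/s; BW = Δω/(2π) = 1.693e+04 Hz.

(a) f₀ = 2972 Hz  (b) Q = 0.1756  (c) BW = 1.693e+04 Hz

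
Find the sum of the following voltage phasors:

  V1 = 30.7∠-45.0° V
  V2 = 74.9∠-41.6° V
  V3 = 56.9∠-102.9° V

Step 1 — Convert each phasor to rectangular form:
  V1 = 30.7·(cos(-45.0°) + j·sin(-45.0°)) = 21.71 - j21.71 V
  V2 = 74.9·(cos(-41.6°) + j·sin(-41.6°)) = 56.01 - j49.73 V
  V3 = 56.9·(cos(-102.9°) + j·sin(-102.9°)) = -12.7 - j55.46 V
Step 2 — Sum components: V_total = 65.02 - j126.9 V.
Step 3 — Convert to polar: |V_total| = 142.6 V, ∠V_total = -62.9°.

V_total = 142.6∠-62.9° V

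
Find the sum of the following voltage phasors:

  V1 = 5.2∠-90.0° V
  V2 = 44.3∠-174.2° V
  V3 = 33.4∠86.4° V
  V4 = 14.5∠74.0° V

Step 1 — Convert each phasor to rectangular form:
  V1 = 5.2·(cos(-90.0°) + j·sin(-90.0°)) = 0 - j5.2 V
  V2 = 44.3·(cos(-174.2°) + j·sin(-174.2°)) = -44.07 - j4.477 V
  V3 = 33.4·(cos(86.4°) + j·sin(86.4°)) = 2.097 + j33.33 V
  V4 = 14.5·(cos(74.0°) + j·sin(74.0°)) = 3.997 + j13.94 V
Step 2 — Sum components: V_total = -37.98 + j37.6 V.
Step 3 — Convert to polar: |V_total| = 53.44 V, ∠V_total = 135.3°.

V_total = 53.44∠135.3° V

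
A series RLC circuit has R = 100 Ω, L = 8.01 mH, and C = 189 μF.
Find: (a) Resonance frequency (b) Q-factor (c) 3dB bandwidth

Step 1 — Resonance: ω₀ = 1/√(LC) = 1/√(0.00801·0.000189) = 812.7 rad/s.
Step 2 — f₀ = ω₀/(2π) = 129.4 Hz.
Step 3 — Series Q: Q = ω₀L/R = 812.7·0.00801/100 = 0.0651.
Step 4 — Bandwidth: Δω = ω₀/Q = 1.248e+04 rad/s; BW = Δω/(2π) = 1987 Hz.

(a) f₀ = 129.4 Hz  (b) Q = 0.0651  (c) BW = 1987 Hz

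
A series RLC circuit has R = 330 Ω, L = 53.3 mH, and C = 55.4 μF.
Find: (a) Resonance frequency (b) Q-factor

Step 1 — Resonance condition Im(Z)=0 gives ω₀ = 1/√(LC).
Step 2 — ω₀ = 1/√(0.0533·5.54e-05) = 581.9 rad/s.
Step 3 — f₀ = ω₀/(2π) = 92.62 Hz.
Step 4 — Series Q: Q = ω₀L/R = 581.9·0.0533/330 = 0.09399.

(a) f₀ = 92.62 Hz  (b) Q = 0.09399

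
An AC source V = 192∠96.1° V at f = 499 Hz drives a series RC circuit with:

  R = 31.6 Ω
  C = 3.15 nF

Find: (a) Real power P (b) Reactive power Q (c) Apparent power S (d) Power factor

Step 1 — Angular frequency: ω = 2π·f = 2π·499 = 3135 rad/s.
Step 2 — Component impedances:
  R: Z = R = 31.6 Ω
  C: Z = 1/(jωC) = -j/(ω·C) = 0 - j1.013e+05 Ω
Step 3 — Series combination: Z_total = R + C = 31.6 - j1.013e+05 Ω = 1.013e+05∠-90.0° Ω.
Step 4 — Source phasor: V = 192∠96.1° V = -20.4 + j190.9 V.
Step 5 — Current: I = V / Z = -0.001886 - j0.0002009 A = 0.001896∠-173.9° A.
Step 6 — Complex power: S = V·I* = 0.0001136 - j0.3641 VA.
Step 7 — Real power: P = Re(S) = 0.0001136 W.
Step 8 — Reactive power: Q = Im(S) = -0.3641 VAR.
Step 9 — Apparent power: |S| = 0.3641 VA.
Step 10 — Power factor: PF = P/|S| = 0.0003121 (leading).

(a) P = 0.0001136 W  (b) Q = -0.3641 VAR  (c) S = 0.3641 VA  (d) PF = 0.0003121 (leading)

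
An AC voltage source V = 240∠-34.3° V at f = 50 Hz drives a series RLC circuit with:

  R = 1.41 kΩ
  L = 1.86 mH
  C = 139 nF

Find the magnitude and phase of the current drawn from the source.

Step 1 — Angular frequency: ω = 2π·f = 2π·50 = 314.2 rad/s.
Step 2 — Component impedances:
  R: Z = R = 1410 Ω
  L: Z = jωL = j·314.2·0.00186 = 0 + j0.5843 Ω
  C: Z = 1/(jωC) = -j/(ω·C) = 0 - j2.29e+04 Ω
Step 3 — Series combination: Z_total = R + L + C = 1410 - j2.29e+04 Ω = 2.294e+04∠-86.5° Ω.
Step 4 — Source phasor: V = 240∠-34.3° V = 198.3 - j135.2 V.
Step 5 — Ohm's law: I = V / Z_total = (198.3 - j135.2) / (1410 - j2.29e+04) = 0.006415 + j0.008263 A.
Step 6 — Convert to polar: |I| = 0.01046 A, ∠I = 52.2°.

I = 0.01046∠52.2° A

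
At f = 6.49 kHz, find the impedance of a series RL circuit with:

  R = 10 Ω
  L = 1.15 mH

Step 1 — Angular frequency: ω = 2π·f = 2π·6490 = 4.078e+04 rad/s.
Step 2 — Component impedances:
  R: Z = R = 10 Ω
  L: Z = jωL = j·4.078e+04·0.00115 = 0 + j46.89 Ω
Step 3 — Series combination: Z_total = R + L = 10 + j46.89 Ω = 47.95∠78.0° Ω.

Z = 10 + j46.89 Ω = 47.95∠78.0° Ω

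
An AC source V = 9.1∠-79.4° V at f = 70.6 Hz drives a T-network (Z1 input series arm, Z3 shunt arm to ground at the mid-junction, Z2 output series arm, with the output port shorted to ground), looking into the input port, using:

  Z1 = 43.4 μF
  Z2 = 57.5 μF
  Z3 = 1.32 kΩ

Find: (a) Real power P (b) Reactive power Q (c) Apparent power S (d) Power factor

Step 1 — Angular frequency: ω = 2π·f = 2π·70.6 = 443.6 rad/s.
Step 2 — Component impedances:
  Z1: Z = 1/(jωC) = -j/(ω·C) = 0 - j51.94 Ω
  Z2: Z = 1/(jωC) = -j/(ω·C) = 0 - j39.21 Ω
  Z3: Z = R = 1320 Ω
Step 3 — With the output port shorted to ground, the output series arm Z2 runs from the junction to ground; the shunt arm Z3 also runs from the junction to ground. They appear in parallel: Z3 || Z2 = 1.163 - j39.17 Ω.
Step 4 — Series with input arm Z1: Z_in = Z1 + (Z3 || Z2) = 1.163 - j91.11 Ω = 91.12∠-89.3° Ω.
Step 5 — Source phasor: V = 9.1∠-79.4° V = 1.674 - j8.945 V.
Step 6 — Current: I = V / Z = 0.09839 + j0.01712 A = 0.09987∠9.9° A.
Step 7 — Complex power: S = V·I* = 0.0116 - j0.9087 VA.
Step 8 — Real power: P = Re(S) = 0.0116 W.
Step 9 — Reactive power: Q = Im(S) = -0.9087 VAR.
Step 10 — Apparent power: |S| = 0.9088 VA.
Step 11 — Power factor: PF = P/|S| = 0.01277 (leading).

(a) P = 0.0116 W  (b) Q = -0.9087 VAR  (c) S = 0.9088 VA  (d) PF = 0.01277 (leading)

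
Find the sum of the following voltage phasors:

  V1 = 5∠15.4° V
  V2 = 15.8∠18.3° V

Step 1 — Convert each phasor to rectangular form:
  V1 = 5·(cos(15.4°) + j·sin(15.4°)) = 4.82 + j1.328 V
  V2 = 15.8·(cos(18.3°) + j·sin(18.3°)) = 15 + j4.961 V
Step 2 — Sum components: V_total = 19.82 + j6.289 V.
Step 3 — Convert to polar: |V_total| = 20.8 V, ∠V_total = 17.6°.

V_total = 20.8∠17.6° V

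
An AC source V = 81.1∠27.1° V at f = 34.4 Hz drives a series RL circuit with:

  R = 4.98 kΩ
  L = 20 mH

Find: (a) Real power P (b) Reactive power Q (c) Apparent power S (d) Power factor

Step 1 — Angular frequency: ω = 2π·f = 2π·34.4 = 216.1 rad/s.
Step 2 — Component impedances:
  R: Z = R = 4980 Ω
  L: Z = jωL = j·216.1·0.02 = 0 + j4.323 Ω
Step 3 — Series combination: Z_total = R + L = 4980 + j4.323 Ω = 4980∠0.0° Ω.
Step 4 — Source phasor: V = 81.1∠27.1° V = 72.2 + j36.94 V.
Step 5 — Current: I = V / Z = 0.0145 + j0.007406 A = 0.01629∠27.1° A.
Step 6 — Complex power: S = V·I* = 1.321 + j0.001146 VA.
Step 7 — Real power: P = Re(S) = 1.321 W.
Step 8 — Reactive power: Q = Im(S) = 0.001146 VAR.
Step 9 — Apparent power: |S| = 1.321 VA.
Step 10 — Power factor: PF = P/|S| = 1 (lagging).

(a) P = 1.321 W  (b) Q = 0.001146 VAR  (c) S = 1.321 VA  (d) PF = 1 (lagging)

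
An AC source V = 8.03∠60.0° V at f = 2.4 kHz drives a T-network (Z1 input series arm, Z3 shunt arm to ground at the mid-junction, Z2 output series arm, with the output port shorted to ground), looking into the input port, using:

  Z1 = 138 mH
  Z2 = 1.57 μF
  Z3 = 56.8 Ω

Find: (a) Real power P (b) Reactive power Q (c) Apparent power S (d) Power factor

Step 1 — Angular frequency: ω = 2π·f = 2π·2400 = 1.508e+04 rad/s.
Step 2 — Component impedances:
  Z1: Z = jωL = j·1.508e+04·0.138 = 0 + j2081 Ω
  Z2: Z = 1/(jωC) = -j/(ω·C) = 0 - j42.24 Ω
  Z3: Z = R = 56.8 Ω
Step 3 — With the output port shorted to ground, the output series arm Z2 runs from the junction to ground; the shunt arm Z3 also runs from the junction to ground. They appear in parallel: Z3 || Z2 = 20.23 - j27.2 Ω.
Step 4 — Series with input arm Z1: Z_in = Z1 + (Z3 || Z2) = 20.23 + j2054 Ω = 2054∠89.4° Ω.
Step 5 — Source phasor: V = 8.03∠60.0° V = 4.015 + j6.954 V.
Step 6 — Current: I = V / Z = 0.003405 - j0.001921 A = 0.00391∠-29.4° A.
Step 7 — Complex power: S = V·I* = 0.0003092 + j0.03139 VA.
Step 8 — Real power: P = Re(S) = 0.0003092 W.
Step 9 — Reactive power: Q = Im(S) = 0.03139 VAR.
Step 10 — Apparent power: |S| = 0.03139 VA.
Step 11 — Power factor: PF = P/|S| = 0.009847 (lagging).

(a) P = 0.0003092 W  (b) Q = 0.03139 VAR  (c) S = 0.03139 VA  (d) PF = 0.009847 (lagging)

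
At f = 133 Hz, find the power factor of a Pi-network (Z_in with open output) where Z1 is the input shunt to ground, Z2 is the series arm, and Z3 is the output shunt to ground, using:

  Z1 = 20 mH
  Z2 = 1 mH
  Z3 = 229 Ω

Step 1 — Angular frequency: ω = 2π·f = 2π·133 = 835.7 rad/s.
Step 2 — Component impedances:
  Z1: Z = jωL = j·835.7·0.02 = 0 + j16.71 Ω
  Z2: Z = jωL = j·835.7·0.001 = 0 + j0.8357 Ω
  Z3: Z = R = 229 Ω
Step 3 — With open output, the series arm Z2 and the output shunt Z3 appear in series to ground: Z2 + Z3 = 229 + j0.8357 Ω.
Step 4 — Parallel with input shunt Z1: Z_in = Z1 || (Z2 + Z3) = 1.213 + j16.62 Ω = 16.66∠85.8° Ω.
Step 5 — Power factor: PF = cos(φ) = Re(Z)/|Z| = 1.2127/16.665 = 0.07277.
Step 6 — Type: Im(Z) = 16.62 ⇒ lagging (phase φ = 85.8°).

PF = 0.07277 (lagging, φ = 85.8°)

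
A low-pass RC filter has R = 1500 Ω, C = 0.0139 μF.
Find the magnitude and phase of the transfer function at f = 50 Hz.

Step 1 — Angular frequency: ω = 2π·50 = 314.2 rad/s.
Step 2 — Transfer function: H(jω) = 1/(1 + jωRC).
Step 3 — Denominator: 1 + jωRC = 1 + j·314.2·1500·1.39e-08 = 1 + j0.00655.
Step 4 — H = 1 - j0.00655.
Step 5 — Magnitude: |H| = 1 (-0.0 dB); phase: φ = -0.4°.

|H| = 1 (-0.0 dB), φ = -0.4°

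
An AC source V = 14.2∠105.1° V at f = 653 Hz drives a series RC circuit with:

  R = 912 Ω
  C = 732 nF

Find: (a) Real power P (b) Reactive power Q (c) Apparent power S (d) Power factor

Step 1 — Angular frequency: ω = 2π·f = 2π·653 = 4103 rad/s.
Step 2 — Component impedances:
  R: Z = R = 912 Ω
  C: Z = 1/(jωC) = -j/(ω·C) = 0 - j333 Ω
Step 3 — Series combination: Z_total = R + C = 912 - j333 Ω = 970.9∠-20.1° Ω.
Step 4 — Source phasor: V = 14.2∠105.1° V = -3.699 + j13.71 V.
Step 5 — Current: I = V / Z = -0.008422 + j0.01196 A = 0.01463∠125.2° A.
Step 6 — Complex power: S = V·I* = 0.1951 - j0.07123 VA.
Step 7 — Real power: P = Re(S) = 0.1951 W.
Step 8 — Reactive power: Q = Im(S) = -0.07123 VAR.
Step 9 — Apparent power: |S| = 0.2077 VA.
Step 10 — Power factor: PF = P/|S| = 0.9394 (leading).

(a) P = 0.1951 W  (b) Q = -0.07123 VAR  (c) S = 0.2077 VA  (d) PF = 0.9394 (leading)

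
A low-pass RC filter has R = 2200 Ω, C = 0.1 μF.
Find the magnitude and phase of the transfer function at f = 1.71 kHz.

Step 1 — Angular frequency: ω = 2π·1710 = 1.074e+04 rad/s.
Step 2 — Transfer function: H(jω) = 1/(1 + jωRC).
Step 3 — Denominator: 1 + jωRC = 1 + j·1.074e+04·2200·1e-07 = 1 + j2.364.
Step 4 — H = 0.1518 - j0.3588.
Step 5 — Magnitude: |H| = 0.3896 (-8.2 dB); phase: φ = -67.1°.

|H| = 0.3896 (-8.2 dB), φ = -67.1°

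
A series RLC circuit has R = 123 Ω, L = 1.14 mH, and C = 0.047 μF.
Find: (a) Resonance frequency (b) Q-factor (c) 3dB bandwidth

Step 1 — Resonance condition Im(Z)=0 gives ω₀ = 1/√(LC).
Step 2 — ω₀ = 1/√(0.00114·4.7e-08) = 1.366e+05 rad/s.
Step 3 — f₀ = ω₀/(2π) = 2.174e+04 Hz.
Step 4 — Series Q: Q = ω₀L/R = 1.366e+05·0.00114/123 = 1.266.
Step 5 — 3dB bandwidth: Δω = ω₀/Q = 1.079e+05 rad/s; BW = Δω/(2π) = 1.717e+04 Hz.

(a) f₀ = 2.174e+04 Hz  (b) Q = 1.266  (c) BW = 1.717e+04 Hz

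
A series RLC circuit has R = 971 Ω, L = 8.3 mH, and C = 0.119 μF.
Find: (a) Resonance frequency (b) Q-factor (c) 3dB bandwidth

Step 1 — Resonance: ω₀ = 1/√(LC) = 1/√(0.0083·1.19e-07) = 3.182e+04 rad/s.
Step 2 — f₀ = ω₀/(2π) = 5064 Hz.
Step 3 — Series Q: Q = ω₀L/R = 3.182e+04·0.0083/971 = 0.272.
Step 4 — Bandwidth: Δω = ω₀/Q = 1.17e+05 rad/s; BW = Δω/(2π) = 1.862e+04 Hz.

(a) f₀ = 5064 Hz  (b) Q = 0.272  (c) BW = 1.862e+04 Hz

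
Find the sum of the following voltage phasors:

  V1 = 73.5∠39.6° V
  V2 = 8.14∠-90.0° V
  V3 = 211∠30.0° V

Step 1 — Convert each phasor to rectangular form:
  V1 = 73.5·(cos(39.6°) + j·sin(39.6°)) = 56.63 + j46.85 V
  V2 = 8.14·(cos(-90.0°) + j·sin(-90.0°)) = 0 - j8.14 V
  V3 = 211·(cos(30.0°) + j·sin(30.0°)) = 182.7 + j105.5 V
Step 2 — Sum components: V_total = 239.4 + j144.2 V.
Step 3 — Convert to polar: |V_total| = 279.4 V, ∠V_total = 31.1°.

V_total = 279.4∠31.1° V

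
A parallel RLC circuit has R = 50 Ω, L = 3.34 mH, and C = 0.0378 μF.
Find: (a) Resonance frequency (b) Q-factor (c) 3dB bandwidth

Step 1 — Resonance: ω₀ = 1/√(LC) = 1/√(0.00334·3.78e-08) = 8.9e+04 rad/s.
Step 2 — f₀ = ω₀/(2π) = 1.416e+04 Hz.
Step 3 — Parallel Q: Q = R/(ω₀L) = 50/(8.9e+04·0.00334) = 0.1682.
Step 4 — Bandwidth: Δω = ω₀/Q = 5.291e+05 rad/s; BW = Δω/(2π) = 8.421e+04 Hz.

(a) f₀ = 1.416e+04 Hz  (b) Q = 0.1682  (c) BW = 8.421e+04 Hz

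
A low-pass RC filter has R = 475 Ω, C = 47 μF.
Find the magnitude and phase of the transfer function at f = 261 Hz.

Step 1 — Angular frequency: ω = 2π·261 = 1640 rad/s.
Step 2 — Transfer function: H(jω) = 1/(1 + jωRC).
Step 3 — Denominator: 1 + jωRC = 1 + j·1640·475·4.7e-05 = 1 + j36.61.
Step 4 — H = 0.0007455 - j0.02729.
Step 5 — Magnitude: |H| = 0.0273 (-31.3 dB); phase: φ = -88.4°.

|H| = 0.0273 (-31.3 dB), φ = -88.4°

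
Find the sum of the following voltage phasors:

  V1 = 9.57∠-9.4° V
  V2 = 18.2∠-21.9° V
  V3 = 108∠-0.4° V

Step 1 — Convert each phasor to rectangular form:
  V1 = 9.57·(cos(-9.4°) + j·sin(-9.4°)) = 9.441 - j1.563 V
  V2 = 18.2·(cos(-21.9°) + j·sin(-21.9°)) = 16.89 - j6.788 V
  V3 = 108·(cos(-0.4°) + j·sin(-0.4°)) = 108 - j0.754 V
Step 2 — Sum components: V_total = 134.3 - j9.105 V.
Step 3 — Convert to polar: |V_total| = 134.6 V, ∠V_total = -3.9°.

V_total = 134.6∠-3.9° V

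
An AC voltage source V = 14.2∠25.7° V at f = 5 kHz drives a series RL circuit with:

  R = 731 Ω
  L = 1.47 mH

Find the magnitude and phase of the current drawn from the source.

Step 1 — Angular frequency: ω = 2π·f = 2π·5000 = 3.142e+04 rad/s.
Step 2 — Component impedances:
  R: Z = R = 731 Ω
  L: Z = jωL = j·3.142e+04·0.00147 = 0 + j46.18 Ω
Step 3 — Series combination: Z_total = R + L = 731 + j46.18 Ω = 732.5∠3.6° Ω.
Step 4 — Source phasor: V = 14.2∠25.7° V = 12.8 + j6.158 V.
Step 5 — Ohm's law: I = V / Z_total = (12.8 + j6.158) / (731 + j46.18) = 0.01796 + j0.007289 A.
Step 6 — Convert to polar: |I| = 0.01939 A, ∠I = 22.1°.

I = 0.01939∠22.1° A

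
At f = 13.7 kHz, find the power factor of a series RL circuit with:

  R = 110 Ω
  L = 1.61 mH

Step 1 — Angular frequency: ω = 2π·f = 2π·1.37e+04 = 8.608e+04 rad/s.
Step 2 — Component impedances:
  R: Z = R = 110 Ω
  L: Z = jωL = j·8.608e+04·0.00161 = 0 + j138.6 Ω
Step 3 — Series combination: Z_total = R + L = 110 + j138.6 Ω = 176.9∠51.6° Ω.
Step 4 — Power factor: PF = cos(φ) = Re(Z)/|Z| = 110/176.94 = 0.6217.
Step 5 — Type: Im(Z) = 138.6 ⇒ lagging (phase φ = 51.6°).

PF = 0.6217 (lagging, φ = 51.6°)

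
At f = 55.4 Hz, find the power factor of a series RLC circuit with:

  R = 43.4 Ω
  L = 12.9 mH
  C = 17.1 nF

Step 1 — Angular frequency: ω = 2π·f = 2π·55.4 = 348.1 rad/s.
Step 2 — Component impedances:
  R: Z = R = 43.4 Ω
  L: Z = jωL = j·348.1·0.0129 = 0 + j4.49 Ω
  C: Z = 1/(jωC) = -j/(ω·C) = 0 - j1.68e+05 Ω
Step 3 — Series combination: Z_total = R + L + C = 43.4 - j1.68e+05 Ω = 1.68e+05∠-90.0° Ω.
Step 4 — Power factor: PF = cos(φ) = Re(Z)/|Z| = 43.4/1.68e+05 = 0.0002583.
Step 5 — Type: Im(Z) = -1.68e+05 ⇒ leading (phase φ = -90.0°).

PF = 0.0002583 (leading, φ = -90.0°)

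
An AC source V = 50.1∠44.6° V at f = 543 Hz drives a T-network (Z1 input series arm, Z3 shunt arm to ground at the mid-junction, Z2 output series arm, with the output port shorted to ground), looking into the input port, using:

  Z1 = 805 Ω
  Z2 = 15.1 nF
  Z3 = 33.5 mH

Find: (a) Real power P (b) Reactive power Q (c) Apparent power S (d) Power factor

Step 1 — Angular frequency: ω = 2π·f = 2π·543 = 3412 rad/s.
Step 2 — Component impedances:
  Z1: Z = R = 805 Ω
  Z2: Z = 1/(jωC) = -j/(ω·C) = 0 - j1.941e+04 Ω
  Z3: Z = jωL = j·3412·0.0335 = 0 + j114.3 Ω
Step 3 — With the output port shorted to ground, the output series arm Z2 runs from the junction to ground; the shunt arm Z3 also runs from the junction to ground. They appear in parallel: Z3 || Z2 = 0 + j115 Ω.
Step 4 — Series with input arm Z1: Z_in = Z1 + (Z3 || Z2) = 805 + j115 Ω = 813.2∠8.1° Ω.
Step 5 — Source phasor: V = 50.1∠44.6° V = 35.67 + j35.18 V.
Step 6 — Current: I = V / Z = 0.04954 + j0.03662 A = 0.06161∠36.5° A.
Step 7 — Complex power: S = V·I* = 3.056 + j0.4364 VA.
Step 8 — Real power: P = Re(S) = 3.056 W.
Step 9 — Reactive power: Q = Im(S) = 0.4364 VAR.
Step 10 — Apparent power: |S| = 3.087 VA.
Step 11 — Power factor: PF = P/|S| = 0.99 (lagging).

(a) P = 3.056 W  (b) Q = 0.4364 VAR  (c) S = 3.087 VA  (d) PF = 0.99 (lagging)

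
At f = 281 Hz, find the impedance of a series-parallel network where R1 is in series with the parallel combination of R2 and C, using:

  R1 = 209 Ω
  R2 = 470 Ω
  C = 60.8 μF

Step 1 — Angular frequency: ω = 2π·f = 2π·281 = 1766 rad/s.
Step 2 — Component impedances:
  R1: Z = R = 209 Ω
  R2: Z = R = 470 Ω
  C: Z = 1/(jωC) = -j/(ω·C) = 0 - j9.316 Ω
Step 3 — Parallel branch: R2 || C = 1/(1/R2 + 1/C) = 0.1846 - j9.312 Ω.
Step 4 — Series with R1: Z_total = R1 + (R2 || C) = 209.2 - j9.312 Ω = 209.4∠-2.5° Ω.

Z = 209.2 - j9.312 Ω = 209.4∠-2.5° Ω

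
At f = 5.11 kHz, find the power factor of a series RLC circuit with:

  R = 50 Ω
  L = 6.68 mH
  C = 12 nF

Step 1 — Angular frequency: ω = 2π·f = 2π·5110 = 3.211e+04 rad/s.
Step 2 — Component impedances:
  R: Z = R = 50 Ω
  L: Z = jωL = j·3.211e+04·0.00668 = 0 + j214.5 Ω
  C: Z = 1/(jωC) = -j/(ω·C) = 0 - j2595 Ω
Step 3 — Series combination: Z_total = R + L + C = 50 - j2381 Ω = 2382∠-88.8° Ω.
Step 4 — Power factor: PF = cos(φ) = Re(Z)/|Z| = 50/2382 = 0.02099.
Step 5 — Type: Im(Z) = -2381 ⇒ leading (phase φ = -88.8°).

PF = 0.02099 (leading, φ = -88.8°)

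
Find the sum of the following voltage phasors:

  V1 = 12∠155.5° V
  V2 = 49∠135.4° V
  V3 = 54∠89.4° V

Step 1 — Convert each phasor to rectangular form:
  V1 = 12·(cos(155.5°) + j·sin(155.5°)) = -10.92 + j4.976 V
  V2 = 49·(cos(135.4°) + j·sin(135.4°)) = -34.89 + j34.41 V
  V3 = 54·(cos(89.4°) + j·sin(89.4°)) = 0.5655 + j54 V
Step 2 — Sum components: V_total = -45.24 + j93.38 V.
Step 3 — Convert to polar: |V_total| = 103.8 V, ∠V_total = 115.9°.

V_total = 103.8∠115.9° V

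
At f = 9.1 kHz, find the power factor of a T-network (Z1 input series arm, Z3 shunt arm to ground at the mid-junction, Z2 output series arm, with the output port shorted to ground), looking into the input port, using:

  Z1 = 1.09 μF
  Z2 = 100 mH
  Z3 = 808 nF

Step 1 — Angular frequency: ω = 2π·f = 2π·9100 = 5.718e+04 rad/s.
Step 2 — Component impedances:
  Z1: Z = 1/(jωC) = -j/(ω·C) = 0 - j16.05 Ω
  Z2: Z = jωL = j·5.718e+04·0.1 = 0 + j5718 Ω
  Z3: Z = 1/(jωC) = -j/(ω·C) = 0 - j21.65 Ω
Step 3 — With the output port shorted to ground, the output series arm Z2 runs from the junction to ground; the shunt arm Z3 also runs from the junction to ground. They appear in parallel: Z3 || Z2 = 0 - j21.73 Ω.
Step 4 — Series with input arm Z1: Z_in = Z1 + (Z3 || Z2) = 0 - j37.77 Ω = 37.77∠-90.0° Ω.
Step 5 — Power factor: PF = cos(φ) = Re(Z)/|Z| = 0/37.77 = 0.
Step 6 — Type: Im(Z) = -37.77 ⇒ leading (phase φ = -90.0°).

PF = 0 (leading, φ = -90.0°)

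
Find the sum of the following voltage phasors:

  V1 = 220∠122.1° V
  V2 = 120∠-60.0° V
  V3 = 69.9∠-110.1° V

Step 1 — Convert each phasor to rectangular form:
  V1 = 220·(cos(122.1°) + j·sin(122.1°)) = -116.9 + j186.4 V
  V2 = 120·(cos(-60.0°) + j·sin(-60.0°)) = 60 - j103.9 V
  V3 = 69.9·(cos(-110.1°) + j·sin(-110.1°)) = -24.02 - j65.64 V
Step 2 — Sum components: V_total = -80.93 + j16.8 V.
Step 3 — Convert to polar: |V_total| = 82.66 V, ∠V_total = 168.3°.

V_total = 82.66∠168.3° V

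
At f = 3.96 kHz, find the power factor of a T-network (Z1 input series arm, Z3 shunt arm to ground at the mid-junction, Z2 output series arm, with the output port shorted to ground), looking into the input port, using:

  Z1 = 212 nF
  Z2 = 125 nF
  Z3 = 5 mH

Step 1 — Angular frequency: ω = 2π·f = 2π·3960 = 2.488e+04 rad/s.
Step 2 — Component impedances:
  Z1: Z = 1/(jωC) = -j/(ω·C) = 0 - j189.6 Ω
  Z2: Z = 1/(jωC) = -j/(ω·C) = 0 - j321.5 Ω
  Z3: Z = jωL = j·2.488e+04·0.005 = 0 + j124.4 Ω
Step 3 — With the output port shorted to ground, the output series arm Z2 runs from the junction to ground; the shunt arm Z3 also runs from the junction to ground. They appear in parallel: Z3 || Z2 = 0 + j202.9 Ω.
Step 4 — Series with input arm Z1: Z_in = Z1 + (Z3 || Z2) = 0 + j13.35 Ω = 13.35∠90.0° Ω.
Step 5 — Power factor: PF = cos(φ) = Re(Z)/|Z| = 0/13.35 = 0.
Step 6 — Type: Im(Z) = 13.35 ⇒ lagging (phase φ = 90.0°).

PF = 0 (lagging, φ = 90.0°)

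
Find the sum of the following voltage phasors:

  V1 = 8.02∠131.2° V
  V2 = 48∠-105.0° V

Step 1 — Convert each phasor to rectangular form:
  V1 = 8.02·(cos(131.2°) + j·sin(131.2°)) = -5.283 + j6.034 V
  V2 = 48·(cos(-105.0°) + j·sin(-105.0°)) = -12.42 - j46.36 V
Step 2 — Sum components: V_total = -17.71 - j40.33 V.
Step 3 — Convert to polar: |V_total| = 44.05 V, ∠V_total = -113.7°.

V_total = 44.05∠-113.7° V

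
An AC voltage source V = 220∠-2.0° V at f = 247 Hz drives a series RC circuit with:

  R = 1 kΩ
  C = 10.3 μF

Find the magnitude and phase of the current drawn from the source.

Step 1 — Angular frequency: ω = 2π·f = 2π·247 = 1552 rad/s.
Step 2 — Component impedances:
  R: Z = R = 1000 Ω
  C: Z = 1/(jωC) = -j/(ω·C) = 0 - j62.56 Ω
Step 3 — Series combination: Z_total = R + C = 1000 - j62.56 Ω = 1002∠-3.6° Ω.
Step 4 — Source phasor: V = 220∠-2.0° V = 219.9 - j7.678 V.
Step 5 — Ohm's law: I = V / Z_total = (219.9 - j7.678) / (1000 - j62.56) = 0.2195 + j0.006053 A.
Step 6 — Convert to polar: |I| = 0.2196 A, ∠I = 1.6°.

I = 0.2196∠1.6° A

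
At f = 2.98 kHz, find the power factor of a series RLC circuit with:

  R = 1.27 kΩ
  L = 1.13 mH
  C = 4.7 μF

Step 1 — Angular frequency: ω = 2π·f = 2π·2980 = 1.872e+04 rad/s.
Step 2 — Component impedances:
  R: Z = R = 1270 Ω
  L: Z = jωL = j·1.872e+04·0.00113 = 0 + j21.16 Ω
  C: Z = 1/(jωC) = -j/(ω·C) = 0 - j11.36 Ω
Step 3 — Series combination: Z_total = R + L + C = 1270 + j9.795 Ω = 1270∠0.4° Ω.
Step 4 — Power factor: PF = cos(φ) = Re(Z)/|Z| = 1270/1270 = 1.
Step 5 — Type: Im(Z) = 9.795 ⇒ lagging (phase φ = 0.4°).

PF = 1 (lagging, φ = 0.4°)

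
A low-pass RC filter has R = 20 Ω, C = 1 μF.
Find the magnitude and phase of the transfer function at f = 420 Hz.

Step 1 — Angular frequency: ω = 2π·420 = 2639 rad/s.
Step 2 — Transfer function: H(jω) = 1/(1 + jωRC).
Step 3 — Denominator: 1 + jωRC = 1 + j·2639·20·1e-06 = 1 + j0.05278.
Step 4 — H = 0.9972 - j0.05263.
Step 5 — Magnitude: |H| = 0.9986 (-0.0 dB); phase: φ = -3.0°.

|H| = 0.9986 (-0.0 dB), φ = -3.0°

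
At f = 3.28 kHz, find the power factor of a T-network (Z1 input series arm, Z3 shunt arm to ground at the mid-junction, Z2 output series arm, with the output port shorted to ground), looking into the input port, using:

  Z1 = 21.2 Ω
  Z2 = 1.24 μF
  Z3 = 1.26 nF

Step 1 — Angular frequency: ω = 2π·f = 2π·3280 = 2.061e+04 rad/s.
Step 2 — Component impedances:
  Z1: Z = R = 21.2 Ω
  Z2: Z = 1/(jωC) = -j/(ω·C) = 0 - j39.13 Ω
  Z3: Z = 1/(jωC) = -j/(ω·C) = 0 - j3.851e+04 Ω
Step 3 — With the output port shorted to ground, the output series arm Z2 runs from the junction to ground; the shunt arm Z3 also runs from the junction to ground. They appear in parallel: Z3 || Z2 = 0 - j39.09 Ω.
Step 4 — Series with input arm Z1: Z_in = Z1 + (Z3 || Z2) = 21.2 - j39.09 Ω = 44.47∠-61.5° Ω.
Step 5 — Power factor: PF = cos(φ) = Re(Z)/|Z| = 21.2/44.47 = 0.4767.
Step 6 — Type: Im(Z) = -39.09 ⇒ leading (phase φ = -61.5°).

PF = 0.4767 (leading, φ = -61.5°)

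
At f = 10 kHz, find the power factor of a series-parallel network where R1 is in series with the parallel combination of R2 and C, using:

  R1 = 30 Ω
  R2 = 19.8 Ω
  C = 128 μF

Step 1 — Angular frequency: ω = 2π·f = 2π·1e+04 = 6.283e+04 rad/s.
Step 2 — Component impedances:
  R1: Z = R = 30 Ω
  R2: Z = R = 19.8 Ω
  C: Z = 1/(jωC) = -j/(ω·C) = 0 - j0.1243 Ω
Step 3 — Parallel branch: R2 || C = 1/(1/R2 + 1/C) = 0.0007808 - j0.1243 Ω.
Step 4 — Series with R1: Z_total = R1 + (R2 || C) = 30 - j0.1243 Ω = 30∠-0.2° Ω.
Step 5 — Power factor: PF = cos(φ) = Re(Z)/|Z| = 30/30 = 1.
Step 6 — Type: Im(Z) = -0.1243 ⇒ leading (phase φ = -0.2°).

PF = 1 (leading, φ = -0.2°)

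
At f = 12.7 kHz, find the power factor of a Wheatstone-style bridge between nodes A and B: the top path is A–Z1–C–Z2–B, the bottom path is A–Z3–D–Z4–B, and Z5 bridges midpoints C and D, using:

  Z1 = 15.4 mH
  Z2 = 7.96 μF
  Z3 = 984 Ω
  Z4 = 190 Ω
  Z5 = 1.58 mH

Step 1 — Angular frequency: ω = 2π·f = 2π·1.27e+04 = 7.98e+04 rad/s.
Step 2 — Component impedances:
  Z1: Z = jωL = j·7.98e+04·0.0154 = 0 + j1229 Ω
  Z2: Z = 1/(jωC) = -j/(ω·C) = 0 - j1.574 Ω
  Z3: Z = R = 984 Ω
  Z4: Z = R = 190 Ω
  Z5: Z = jωL = j·7.98e+04·0.00158 = 0 + j126.1 Ω
Step 3 — Bridge requires nodal analysis (the Z5 bridge couples midpoints C and D, so the two paths cannot be reduced to a simple series/parallel combination). Setting node B to ground and injecting 1 A at node A, the 3-node admittance system at A, C, D solves to V_A = Z_AB = 557 + j522.2 Ω = 763.5∠43.2° Ω.
Step 4 — Power factor: PF = cos(φ) = Re(Z)/|Z| = 557/763.5 = 0.7295.
Step 5 — Type: Im(Z) = 522.2 ⇒ lagging (phase φ = 43.2°).

PF = 0.7295 (lagging, φ = 43.2°)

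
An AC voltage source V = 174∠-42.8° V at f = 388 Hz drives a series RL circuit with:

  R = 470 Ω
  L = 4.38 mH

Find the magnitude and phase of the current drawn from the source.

Step 1 — Angular frequency: ω = 2π·f = 2π·388 = 2438 rad/s.
Step 2 — Component impedances:
  R: Z = R = 470 Ω
  L: Z = jωL = j·2438·0.00438 = 0 + j10.68 Ω
Step 3 — Series combination: Z_total = R + L = 470 + j10.68 Ω = 470.1∠1.3° Ω.
Step 4 — Source phasor: V = 174∠-42.8° V = 127.7 - j118.2 V.
Step 5 — Ohm's law: I = V / Z_total = (127.7 - j118.2) / (470 + j10.68) = 0.2658 - j0.2576 A.
Step 6 — Convert to polar: |I| = 0.3701 A, ∠I = -44.1°.

I = 0.3701∠-44.1° A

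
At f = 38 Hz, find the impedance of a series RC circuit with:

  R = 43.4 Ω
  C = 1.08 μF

Step 1 — Angular frequency: ω = 2π·f = 2π·38 = 238.8 rad/s.
Step 2 — Component impedances:
  R: Z = R = 43.4 Ω
  C: Z = 1/(jωC) = -j/(ω·C) = 0 - j3878 Ω
Step 3 — Series combination: Z_total = R + C = 43.4 - j3878 Ω = 3878∠-89.4° Ω.

Z = 43.4 - j3878 Ω = 3878∠-89.4° Ω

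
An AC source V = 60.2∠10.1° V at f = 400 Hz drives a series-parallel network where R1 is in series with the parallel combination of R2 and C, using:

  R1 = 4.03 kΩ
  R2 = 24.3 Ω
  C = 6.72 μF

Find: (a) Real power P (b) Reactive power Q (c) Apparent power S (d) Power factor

Step 1 — Angular frequency: ω = 2π·f = 2π·400 = 2513 rad/s.
Step 2 — Component impedances:
  R1: Z = R = 4030 Ω
  R2: Z = R = 24.3 Ω
  C: Z = 1/(jωC) = -j/(ω·C) = 0 - j59.21 Ω
Step 3 — Parallel branch: R2 || C = 1/(1/R2 + 1/C) = 20.8 - j8.535 Ω.
Step 4 — Series with R1: Z_total = R1 + (R2 || C) = 4051 - j8.535 Ω = 4051∠-0.1° Ω.
Step 5 — Source phasor: V = 60.2∠10.1° V = 59.27 + j10.56 V.
Step 6 — Current: I = V / Z = 0.01463 + j0.002637 A = 0.01486∠10.2° A.
Step 7 — Complex power: S = V·I* = 0.8946 - j0.001885 VA.
Step 8 — Real power: P = Re(S) = 0.8946 W.
Step 9 — Reactive power: Q = Im(S) = -0.001885 VAR.
Step 10 — Apparent power: |S| = 0.8946 VA.
Step 11 — Power factor: PF = P/|S| = 1 (leading).

(a) P = 0.8946 W  (b) Q = -0.001885 VAR  (c) S = 0.8946 VA  (d) PF = 1 (leading)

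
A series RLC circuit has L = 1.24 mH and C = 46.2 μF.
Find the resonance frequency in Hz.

Step 1 — Resonance condition Im(Z)=0 gives ω₀ = 1/√(LC).
Step 2 — ω₀ = 1/√(0.00124·4.62e-05) = 4178 rad/s.
Step 3 — f₀ = ω₀/(2π) = 664.9 Hz.

f₀ = 664.9 Hz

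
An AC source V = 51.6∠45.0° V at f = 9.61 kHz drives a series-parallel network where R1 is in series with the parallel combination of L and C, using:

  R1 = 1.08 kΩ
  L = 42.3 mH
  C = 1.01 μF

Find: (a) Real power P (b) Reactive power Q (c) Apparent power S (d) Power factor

Step 1 — Angular frequency: ω = 2π·f = 2π·9610 = 6.038e+04 rad/s.
Step 2 — Component impedances:
  R1: Z = R = 1080 Ω
  L: Z = jωL = j·6.038e+04·0.0423 = 0 + j2554 Ω
  C: Z = 1/(jωC) = -j/(ω·C) = 0 - j16.4 Ω
Step 3 — Parallel branch: L || C = 1/(1/L + 1/C) = 0 - j16.5 Ω.
Step 4 — Series with R1: Z_total = R1 + (L || C) = 1080 - j16.5 Ω = 1080∠-0.9° Ω.
Step 5 — Source phasor: V = 51.6∠45.0° V = 36.49 + j36.49 V.
Step 6 — Current: I = V / Z = 0.03326 + j0.03429 A = 0.04777∠45.9° A.
Step 7 — Complex power: S = V·I* = 2.465 - j0.03766 VA.
Step 8 — Real power: P = Re(S) = 2.465 W.
Step 9 — Reactive power: Q = Im(S) = -0.03766 VAR.
Step 10 — Apparent power: |S| = 2.465 VA.
Step 11 — Power factor: PF = P/|S| = 0.9999 (leading).

(a) P = 2.465 W  (b) Q = -0.03766 VAR  (c) S = 2.465 VA  (d) PF = 0.9999 (leading)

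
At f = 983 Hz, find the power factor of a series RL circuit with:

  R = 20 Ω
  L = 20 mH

Step 1 — Angular frequency: ω = 2π·f = 2π·983 = 6176 rad/s.
Step 2 — Component impedances:
  R: Z = R = 20 Ω
  L: Z = jωL = j·6176·0.02 = 0 + j123.5 Ω
Step 3 — Series combination: Z_total = R + L = 20 + j123.5 Ω = 125.1∠80.8° Ω.
Step 4 — Power factor: PF = cos(φ) = Re(Z)/|Z| = 20/125.14 = 0.1598.
Step 5 — Type: Im(Z) = 123.5 ⇒ lagging (phase φ = 80.8°).

PF = 0.1598 (lagging, φ = 80.8°)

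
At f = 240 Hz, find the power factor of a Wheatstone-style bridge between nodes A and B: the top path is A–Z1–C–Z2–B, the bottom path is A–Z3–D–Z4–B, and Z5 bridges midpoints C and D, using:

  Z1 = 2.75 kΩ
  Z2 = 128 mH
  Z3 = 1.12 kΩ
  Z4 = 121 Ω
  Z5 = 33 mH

Step 1 — Angular frequency: ω = 2π·f = 2π·240 = 1508 rad/s.
Step 2 — Component impedances:
  Z1: Z = R = 2750 Ω
  Z2: Z = jωL = j·1508·0.128 = 0 + j193 Ω
  Z3: Z = R = 1120 Ω
  Z4: Z = R = 121 Ω
  Z5: Z = jωL = j·1508·0.033 = 0 + j49.76 Ω
Step 3 — Bridge requires nodal analysis (the Z5 bridge couples midpoints C and D, so the two paths cannot be reduced to a simple series/parallel combination). Setting node B to ground and injecting 1 A at node A, the 3-node admittance system at A, C, D solves to V_A = Z_AB = 881.5 + j46.08 Ω = 882.7∠3.0° Ω.
Step 4 — Power factor: PF = cos(φ) = Re(Z)/|Z| = 881.5/882.7 = 0.9986.
Step 5 — Type: Im(Z) = 46.08 ⇒ lagging (phase φ = 3.0°).

PF = 0.9986 (lagging, φ = 3.0°)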